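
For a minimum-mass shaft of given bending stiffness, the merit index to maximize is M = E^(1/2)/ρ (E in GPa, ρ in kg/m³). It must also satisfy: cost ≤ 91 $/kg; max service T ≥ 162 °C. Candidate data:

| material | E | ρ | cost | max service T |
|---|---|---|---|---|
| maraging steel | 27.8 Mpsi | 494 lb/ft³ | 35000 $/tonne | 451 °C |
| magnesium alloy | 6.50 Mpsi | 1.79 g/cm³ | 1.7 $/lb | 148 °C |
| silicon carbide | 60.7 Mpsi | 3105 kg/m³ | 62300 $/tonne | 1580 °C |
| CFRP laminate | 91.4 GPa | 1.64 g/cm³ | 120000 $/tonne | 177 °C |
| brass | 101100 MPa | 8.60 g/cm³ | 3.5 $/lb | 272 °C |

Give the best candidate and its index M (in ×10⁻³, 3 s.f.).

silicon carbide, M = 6.59×10⁻³

Screen on constraints: cost ≤ 91 $/kg; max service T ≥ 162 °C. Survivors: maraging steel, silicon carbide, brass.
Normalizing units and computing the index:
  maraging steel: E = 191.7 GPa, ρ = 7913 kg/m³
  silicon carbide: E = 418.5 GPa, ρ = 3105 kg/m³
  brass: E = 101.1 GPa, ρ = 8600 kg/m³
  silicon carbide: M = 6.59×10⁻³
  maraging steel: M = 1.75×10⁻³
  brass: M = 1.17×10⁻³
Silicon carbide ranks first.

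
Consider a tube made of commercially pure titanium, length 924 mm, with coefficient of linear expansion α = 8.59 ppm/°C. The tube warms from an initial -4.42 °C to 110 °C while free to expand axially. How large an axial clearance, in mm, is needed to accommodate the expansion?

ΔT = 110 − (-4.42) = 114.4 K.
ΔL = α·L₀·ΔT = 8.59×10⁻⁶ × 924 mm × 114.4 K = 0.908 mm.

0.908 mm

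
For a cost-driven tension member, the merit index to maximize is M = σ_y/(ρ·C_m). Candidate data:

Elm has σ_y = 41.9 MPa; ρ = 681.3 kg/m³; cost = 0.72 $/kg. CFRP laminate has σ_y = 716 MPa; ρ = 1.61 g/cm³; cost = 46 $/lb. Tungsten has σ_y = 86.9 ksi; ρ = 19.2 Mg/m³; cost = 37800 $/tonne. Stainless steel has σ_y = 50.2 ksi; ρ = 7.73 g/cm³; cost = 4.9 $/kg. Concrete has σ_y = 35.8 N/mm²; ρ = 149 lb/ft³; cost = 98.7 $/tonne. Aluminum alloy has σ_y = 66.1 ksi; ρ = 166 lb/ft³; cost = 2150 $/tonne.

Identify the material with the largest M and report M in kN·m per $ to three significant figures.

After converting to SI:
  elm: σ_y = 41.90 MPa, ρ = 681.3 kg/m³, cost = 0.7200 $/kg
  CFRP laminate: σ_y = 716.0 MPa, ρ = 1610 kg/m³, cost = 101.4 $/kg
  tungsten: σ_y = 599.2 MPa, ρ = 19200 kg/m³, cost = 37.80 $/kg
  stainless steel: σ_y = 346.1 MPa, ρ = 7730 kg/m³, cost = 4.900 $/kg
  concrete: σ_y = 35.80 MPa, ρ = 2387 kg/m³, cost = 0.09870 $/kg
  aluminum alloy: σ_y = 455.7 MPa, ρ = 2659 kg/m³, cost = 2.150 $/kg
  concrete: M = 152 kN·m per $
  elm: M = 85.4 kN·m per $
  aluminum alloy: M = 79.7 kN·m per $
  stainless steel: M = 9.14 kN·m per $
  CFRP laminate: M = 4.39 kN·m per $
  tungsten: M = 0.826 kN·m per $
The maximum is for concrete.

concrete, M = 152 kN·m per $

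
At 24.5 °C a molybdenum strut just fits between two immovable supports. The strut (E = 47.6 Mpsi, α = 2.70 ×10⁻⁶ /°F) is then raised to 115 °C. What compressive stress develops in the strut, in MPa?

144 MPa

E = 47.6 Mpsi = 328.2 GPa.
α = 2.70×10⁻⁶/°F × 9/5 = 4.86×10⁻⁶/K.
ΔT = 90.50 K. Constrained thermal stress σ = E·α·ΔT = 328.2×10³ MPa × 4.86×10⁻⁶ × 90.50 = 144 MPa (compressive).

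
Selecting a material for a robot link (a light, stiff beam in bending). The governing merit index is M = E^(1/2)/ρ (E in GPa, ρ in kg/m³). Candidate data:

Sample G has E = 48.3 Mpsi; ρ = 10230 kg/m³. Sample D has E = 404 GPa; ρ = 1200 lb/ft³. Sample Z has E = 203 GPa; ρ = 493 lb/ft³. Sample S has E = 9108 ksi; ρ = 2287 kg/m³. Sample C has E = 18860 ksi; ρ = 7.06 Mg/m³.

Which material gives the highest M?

After converting to SI:
  sample G: E = 333.0 GPa, ρ = 10230 kg/m³
  sample D: E = 404.0 GPa, ρ = 19220 kg/m³
  sample Z: E = 203.0 GPa, ρ = 7897 kg/m³
  sample S: E = 62.80 GPa, ρ = 2287 kg/m³
  sample C: E = 130.0 GPa, ρ = 7060 kg/m³
  sample S: M = 3.47×10⁻³
  sample Z: M = 1.80×10⁻³
  sample G: M = 1.78×10⁻³
  sample C: M = 1.62×10⁻³
  sample D: M = 1.05×10⁻³
The maximum is for sample S.

sample S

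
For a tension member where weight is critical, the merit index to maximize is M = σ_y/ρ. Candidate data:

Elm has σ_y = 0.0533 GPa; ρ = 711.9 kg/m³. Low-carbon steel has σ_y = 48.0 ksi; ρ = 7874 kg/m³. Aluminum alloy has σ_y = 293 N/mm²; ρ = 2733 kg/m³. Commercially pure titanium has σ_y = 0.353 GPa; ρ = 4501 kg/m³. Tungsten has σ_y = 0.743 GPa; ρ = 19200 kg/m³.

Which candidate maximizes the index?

Putting every candidate on a common basis:
  elm: σ_y = 53.30 MPa, ρ = 711.9 kg/m³
  low-carbon steel: σ_y = 330.9 MPa, ρ = 7874 kg/m³
  aluminum alloy: σ_y = 293.0 MPa, ρ = 2733 kg/m³
  commercially pure titanium: σ_y = 353.0 MPa, ρ = 4501 kg/m³
  tungsten: σ_y = 743.0 MPa, ρ = 19200 kg/m³
  aluminum alloy: M = 107 kN·m/kg
  commercially pure titanium: M = 78.4 kN·m/kg
  elm: M = 74.9 kN·m/kg
  low-carbon steel: M = 42.0 kN·m/kg
  tungsten: M = 38.7 kN·m/kg
Aluminum alloy has the largest M.

aluminum alloy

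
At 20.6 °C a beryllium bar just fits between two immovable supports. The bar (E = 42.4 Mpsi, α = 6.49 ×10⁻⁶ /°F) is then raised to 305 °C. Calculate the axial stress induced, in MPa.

971 MPa

E = 42.4 Mpsi = 292.3 GPa.
α = 6.49×10⁻⁶/°F × 9/5 = 11.7×10⁻⁶/K.
ΔT = 284.4 K. Constrained thermal stress σ = E·α·ΔT = 292.3×10³ MPa × 11.7×10⁻⁶ × 284.4 = 971 MPa (compressive).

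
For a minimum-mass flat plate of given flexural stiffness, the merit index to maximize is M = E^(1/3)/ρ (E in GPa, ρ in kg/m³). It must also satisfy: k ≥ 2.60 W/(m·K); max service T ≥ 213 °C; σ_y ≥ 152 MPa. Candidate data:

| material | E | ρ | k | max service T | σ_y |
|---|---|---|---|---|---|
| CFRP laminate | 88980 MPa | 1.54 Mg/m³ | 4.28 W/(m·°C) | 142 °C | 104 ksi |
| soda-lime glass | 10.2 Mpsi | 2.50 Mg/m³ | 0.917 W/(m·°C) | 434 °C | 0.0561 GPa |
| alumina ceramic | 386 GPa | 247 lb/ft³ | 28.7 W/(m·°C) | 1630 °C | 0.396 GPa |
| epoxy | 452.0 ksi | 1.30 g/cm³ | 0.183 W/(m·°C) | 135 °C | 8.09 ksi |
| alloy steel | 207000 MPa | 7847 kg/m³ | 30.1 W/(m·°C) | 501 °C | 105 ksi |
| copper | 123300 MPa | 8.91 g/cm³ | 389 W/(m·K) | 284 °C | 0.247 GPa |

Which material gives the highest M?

Screen on constraints: k ≥ 2.60 W/(m·K); max service T ≥ 213 °C; σ_y ≥ 152 MPa. Survivors: alumina ceramic, alloy steel, copper.
In SI units:
  alumina ceramic: E = 386.0 GPa, ρ = 3957 kg/m³
  alloy steel: E = 207.0 GPa, ρ = 7847 kg/m³
  copper: E = 123.3 GPa, ρ = 8910 kg/m³
  alumina ceramic: M = 1.84×10⁻³
  alloy steel: M = 0.754×10⁻³
  copper: M = 0.559×10⁻³
Highest index: alumina ceramic.

alumina ceramic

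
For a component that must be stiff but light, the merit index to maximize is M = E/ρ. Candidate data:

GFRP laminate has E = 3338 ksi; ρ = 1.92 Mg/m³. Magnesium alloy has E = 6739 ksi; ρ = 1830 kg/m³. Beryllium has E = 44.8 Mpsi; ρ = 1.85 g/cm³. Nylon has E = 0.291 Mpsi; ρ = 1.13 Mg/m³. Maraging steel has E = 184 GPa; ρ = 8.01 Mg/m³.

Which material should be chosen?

Convert each candidate to consistent units, then evaluate M:
  GFRP laminate: E = 23.01 GPa, ρ = 1920 kg/m³
  magnesium alloy: E = 46.46 GPa, ρ = 1830 kg/m³
  beryllium: E = 308.9 GPa, ρ = 1850 kg/m³
  nylon: E = 2.006 GPa, ρ = 1130 kg/m³
  maraging steel: E = 184.0 GPa, ρ = 8010 kg/m³
  beryllium: M = 167 MN·m/kg
  magnesium alloy: M = 25.4 MN·m/kg
  maraging steel: M = 23.0 MN·m/kg
  GFRP laminate: M = 12.0 MN·m/kg
  nylon: M = 1.78 MN·m/kg
Highest index: beryllium.

beryllium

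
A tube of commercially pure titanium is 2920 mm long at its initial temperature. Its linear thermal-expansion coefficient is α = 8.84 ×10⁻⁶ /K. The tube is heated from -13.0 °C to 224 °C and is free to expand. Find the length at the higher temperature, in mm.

ΔT = 224 − (-13.0) = 237.0 K.
ΔL = α·L₀·ΔT = 8.84×10⁻⁶ × 2920 mm × 237.0 K = 6.12 mm.
L = L₀ + ΔL = 2920 + 6.12 = 2926.1 mm.

2926.1 mm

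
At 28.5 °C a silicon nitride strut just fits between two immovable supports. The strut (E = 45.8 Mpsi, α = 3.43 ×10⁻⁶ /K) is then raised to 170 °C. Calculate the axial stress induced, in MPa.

153 MPa

E = 45.8 Mpsi = 315.8 GPa.
ΔT = 141.5 K. Constrained thermal stress σ = E·α·ΔT = 315.8×10³ MPa × 3.43×10⁻⁶ × 141.5 = 153 MPa (compressive).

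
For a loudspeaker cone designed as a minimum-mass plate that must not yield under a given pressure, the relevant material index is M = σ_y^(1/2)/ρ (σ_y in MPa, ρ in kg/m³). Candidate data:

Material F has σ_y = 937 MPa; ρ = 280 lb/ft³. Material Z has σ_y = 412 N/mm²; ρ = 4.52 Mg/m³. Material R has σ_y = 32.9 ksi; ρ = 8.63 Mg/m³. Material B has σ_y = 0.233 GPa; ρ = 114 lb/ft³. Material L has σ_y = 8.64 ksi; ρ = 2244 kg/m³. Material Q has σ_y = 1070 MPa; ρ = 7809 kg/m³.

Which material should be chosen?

material B

Putting every candidate on a common basis:
  material F: σ_y = 937.0 MPa, ρ = 4485 kg/m³
  material Z: σ_y = 412.0 MPa, ρ = 4520 kg/m³
  material R: σ_y = 226.8 MPa, ρ = 8630 kg/m³
  material B: σ_y = 233.0 MPa, ρ = 1826 kg/m³
  material L: σ_y = 59.57 MPa, ρ = 2244 kg/m³
  material Q: σ_y = 1070 MPa, ρ = 7809 kg/m³
  material B: M = 8.36×10⁻³
  material F: M = 6.82×10⁻³
  material Z: M = 4.49×10⁻³
  material Q: M = 4.19×10⁻³
  material L: M = 3.44×10⁻³
  material R: M = 1.75×10⁻³
Material B has the largest M.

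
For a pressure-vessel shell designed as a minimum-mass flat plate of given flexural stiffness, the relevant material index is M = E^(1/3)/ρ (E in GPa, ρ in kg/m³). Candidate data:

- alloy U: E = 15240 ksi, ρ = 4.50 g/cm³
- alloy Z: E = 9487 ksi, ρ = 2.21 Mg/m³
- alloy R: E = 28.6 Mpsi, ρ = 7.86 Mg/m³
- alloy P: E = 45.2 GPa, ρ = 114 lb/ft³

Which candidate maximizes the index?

After converting to SI:
  alloy U: E = 105.1 GPa, ρ = 4500 kg/m³
  alloy Z: E = 65.41 GPa, ρ = 2210 kg/m³
  alloy R: E = 197.2 GPa, ρ = 7860 kg/m³
  alloy P: E = 45.20 GPa, ρ = 1826 kg/m³
  alloy P: M = 1.95×10⁻³
  alloy Z: M = 1.82×10⁻³
  alloy U: M = 1.05×10⁻³
  alloy R: M = 0.741×10⁻³
Alloy P has the largest M.

alloy P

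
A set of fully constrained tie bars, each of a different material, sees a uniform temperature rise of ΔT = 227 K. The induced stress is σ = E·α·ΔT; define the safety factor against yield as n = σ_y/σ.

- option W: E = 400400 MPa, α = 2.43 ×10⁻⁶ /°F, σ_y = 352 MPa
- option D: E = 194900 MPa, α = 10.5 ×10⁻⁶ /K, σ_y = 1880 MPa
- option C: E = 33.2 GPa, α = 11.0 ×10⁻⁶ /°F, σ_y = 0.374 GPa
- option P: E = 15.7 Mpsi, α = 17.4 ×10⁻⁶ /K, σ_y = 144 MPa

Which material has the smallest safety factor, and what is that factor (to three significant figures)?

option P, n = 0.337

Per material, after unit conversion:
  option W: E = 400.4, α = 4.37, σ_y = 352.0 → σ = 398 MPa, n = 0.885
  option D: E = 194.9, α = 10.5, σ_y = 1880 → σ = 465 MPa, n = 4.05
  option C: E = 33.20, α = 19.8, σ_y = 374.0 → σ = 149 MPa, n = 2.51
  option P: E = 108.2, α = 17.4, σ_y = 144.0 → σ = 428 MPa, n = 0.337
The minimum is option P at n = 0.337.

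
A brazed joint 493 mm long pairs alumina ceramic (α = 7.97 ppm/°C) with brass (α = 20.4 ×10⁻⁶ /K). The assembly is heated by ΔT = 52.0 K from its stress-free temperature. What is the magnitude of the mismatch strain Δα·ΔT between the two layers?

Δα = |7.97 − 20.4|×10⁻⁶/K = 12.4×10⁻⁶/K.
Mismatch strain = Δα·ΔT = 12.4×10⁻⁶ × 52.0 = 6.46×10⁻⁴.

6.46×10⁻⁴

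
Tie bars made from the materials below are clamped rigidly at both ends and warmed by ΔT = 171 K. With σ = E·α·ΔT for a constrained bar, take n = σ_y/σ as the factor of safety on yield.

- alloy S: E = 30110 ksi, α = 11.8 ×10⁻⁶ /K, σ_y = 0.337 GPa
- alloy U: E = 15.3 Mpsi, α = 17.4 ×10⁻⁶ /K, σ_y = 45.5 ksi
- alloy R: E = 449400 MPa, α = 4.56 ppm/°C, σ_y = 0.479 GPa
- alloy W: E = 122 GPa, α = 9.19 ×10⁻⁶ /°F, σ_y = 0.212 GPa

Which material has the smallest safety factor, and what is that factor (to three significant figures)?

alloy W, n = 0.614

Per material, after unit conversion:
  alloy S: E = 207.6, α = 11.8, σ_y = 337.0 → σ = 419 MPa, n = 0.804
  alloy U: E = 105.5, α = 17.4, σ_y = 313.7 → σ = 314 MPa, n = 0.999
  alloy R: E = 449.4, α = 4.56, σ_y = 479.0 → σ = 350 MPa, n = 1.37
  alloy W: E = 122.0, α = 16.5, σ_y = 212.0 → σ = 345 MPa, n = 0.614
The minimum is alloy W at n = 0.614.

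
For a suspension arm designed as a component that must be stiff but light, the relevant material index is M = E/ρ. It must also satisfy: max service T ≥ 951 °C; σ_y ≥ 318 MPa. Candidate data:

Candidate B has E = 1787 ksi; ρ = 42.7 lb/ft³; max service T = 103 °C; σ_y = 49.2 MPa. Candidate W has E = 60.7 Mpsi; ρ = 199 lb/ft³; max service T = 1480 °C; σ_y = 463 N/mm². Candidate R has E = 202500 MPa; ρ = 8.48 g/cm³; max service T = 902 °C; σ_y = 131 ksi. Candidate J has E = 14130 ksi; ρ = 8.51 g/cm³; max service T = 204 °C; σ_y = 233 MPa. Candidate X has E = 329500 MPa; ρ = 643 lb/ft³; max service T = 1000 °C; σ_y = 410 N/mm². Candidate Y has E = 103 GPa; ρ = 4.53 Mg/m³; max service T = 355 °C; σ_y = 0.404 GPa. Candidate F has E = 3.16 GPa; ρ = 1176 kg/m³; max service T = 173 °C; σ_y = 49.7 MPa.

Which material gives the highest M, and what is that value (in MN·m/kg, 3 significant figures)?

candidate W, M = 131 MN·m/kg

Screen on constraints: max service T ≥ 951 °C; σ_y ≥ 318 MPa. Survivors: candidate W, candidate X.
Normalizing units and computing the index:
  candidate W: E = 418.5 GPa, ρ = 3188 kg/m³
  candidate X: E = 329.5 GPa, ρ = 10300 kg/m³
  candidate W: M = 131 MN·m/kg
  candidate X: M = 32.0 MN·m/kg
Candidate W has the largest M.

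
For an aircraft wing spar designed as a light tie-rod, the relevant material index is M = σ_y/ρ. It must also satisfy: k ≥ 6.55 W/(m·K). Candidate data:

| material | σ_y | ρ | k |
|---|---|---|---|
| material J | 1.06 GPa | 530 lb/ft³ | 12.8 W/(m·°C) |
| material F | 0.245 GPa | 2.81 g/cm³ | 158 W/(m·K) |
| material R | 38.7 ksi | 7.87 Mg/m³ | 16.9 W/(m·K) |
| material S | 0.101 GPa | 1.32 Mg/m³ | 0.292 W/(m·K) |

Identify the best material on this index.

Screen on constraints: k ≥ 6.55 W/(m·K). Survivors: material J, material F, material R.
After converting to SI:
  material J: σ_y = 1060 MPa, ρ = 8490 kg/m³
  material F: σ_y = 245.0 MPa, ρ = 2810 kg/m³
  material R: σ_y = 266.8 MPa, ρ = 7870 kg/m³
  material J: M = 125 kN·m/kg
  material F: M = 87.2 kN·m/kg
  material R: M = 33.9 kN·m/kg
The maximum is for material J.

material J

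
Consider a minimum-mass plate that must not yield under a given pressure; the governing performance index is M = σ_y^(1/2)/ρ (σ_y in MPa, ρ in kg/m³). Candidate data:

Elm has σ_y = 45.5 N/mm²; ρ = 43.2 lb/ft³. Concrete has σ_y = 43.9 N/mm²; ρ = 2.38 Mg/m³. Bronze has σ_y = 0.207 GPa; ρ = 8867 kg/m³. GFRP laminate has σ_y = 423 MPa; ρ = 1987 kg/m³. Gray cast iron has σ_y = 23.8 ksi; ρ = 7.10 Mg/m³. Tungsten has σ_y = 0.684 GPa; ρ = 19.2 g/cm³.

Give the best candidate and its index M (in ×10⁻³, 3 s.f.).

GFRP laminate, M = 10.4×10⁻³

Normalizing units and computing the index:
  elm: σ_y = 45.50 MPa, ρ = 692.0 kg/m³
  concrete: σ_y = 43.90 MPa, ρ = 2380 kg/m³
  bronze: σ_y = 207.0 MPa, ρ = 8867 kg/m³
  GFRP laminate: σ_y = 423.0 MPa, ρ = 1987 kg/m³
  gray cast iron: σ_y = 164.1 MPa, ρ = 7100 kg/m³
  tungsten: σ_y = 684.0 MPa, ρ = 19200 kg/m³
  GFRP laminate: M = 10.4×10⁻³
  elm: M = 9.75×10⁻³
  concrete: M = 2.78×10⁻³
  gray cast iron: M = 1.80×10⁻³
  bronze: M = 1.62×10⁻³
  tungsten: M = 1.36×10⁻³
GFRP laminate has the largest M.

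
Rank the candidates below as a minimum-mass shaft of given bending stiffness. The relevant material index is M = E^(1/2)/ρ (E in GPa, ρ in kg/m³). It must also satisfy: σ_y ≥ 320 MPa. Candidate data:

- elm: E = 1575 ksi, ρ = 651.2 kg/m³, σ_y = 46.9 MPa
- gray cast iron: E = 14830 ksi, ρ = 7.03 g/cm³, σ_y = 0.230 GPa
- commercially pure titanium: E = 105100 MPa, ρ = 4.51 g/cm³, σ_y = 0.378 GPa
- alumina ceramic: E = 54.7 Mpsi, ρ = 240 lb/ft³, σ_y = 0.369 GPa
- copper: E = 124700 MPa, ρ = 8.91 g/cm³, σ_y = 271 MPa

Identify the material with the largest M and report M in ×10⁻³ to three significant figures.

Screen on constraints: σ_y ≥ 320 MPa. Survivors: commercially pure titanium, alumina ceramic.
In SI units:
  commercially pure titanium: E = 105.1 GPa, ρ = 4510 kg/m³
  alumina ceramic: E = 377.1 GPa, ρ = 3844 kg/m³
  alumina ceramic: M = 5.05×10⁻³
  commercially pure titanium: M = 2.27×10⁻³
Alumina ceramic ranks first.

alumina ceramic, M = 5.05×10⁻³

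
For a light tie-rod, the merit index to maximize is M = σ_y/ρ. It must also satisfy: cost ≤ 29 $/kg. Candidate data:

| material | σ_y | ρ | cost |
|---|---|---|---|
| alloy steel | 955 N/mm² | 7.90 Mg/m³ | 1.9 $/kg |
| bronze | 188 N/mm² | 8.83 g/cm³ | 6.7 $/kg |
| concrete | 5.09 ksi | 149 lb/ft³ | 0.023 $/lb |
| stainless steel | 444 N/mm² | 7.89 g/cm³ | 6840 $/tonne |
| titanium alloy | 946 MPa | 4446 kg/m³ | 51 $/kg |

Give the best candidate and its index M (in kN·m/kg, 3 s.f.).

Screen on constraints: cost ≤ 29 $/kg. Survivors: alloy steel, bronze, concrete, stainless steel.
Putting every candidate on a common basis:
  alloy steel: σ_y = 955.0 MPa, ρ = 7900 kg/m³
  bronze: σ_y = 188.0 MPa, ρ = 8830 kg/m³
  concrete: σ_y = 35.09 MPa, ρ = 2387 kg/m³
  stainless steel: σ_y = 444.0 MPa, ρ = 7890 kg/m³
  alloy steel: M = 121 kN·m/kg
  stainless steel: M = 56.3 kN·m/kg
  bronze: M = 21.3 kN·m/kg
  concrete: M = 14.7 kN·m/kg
Highest index: alloy steel.

alloy steel, M = 121 kN·m/kg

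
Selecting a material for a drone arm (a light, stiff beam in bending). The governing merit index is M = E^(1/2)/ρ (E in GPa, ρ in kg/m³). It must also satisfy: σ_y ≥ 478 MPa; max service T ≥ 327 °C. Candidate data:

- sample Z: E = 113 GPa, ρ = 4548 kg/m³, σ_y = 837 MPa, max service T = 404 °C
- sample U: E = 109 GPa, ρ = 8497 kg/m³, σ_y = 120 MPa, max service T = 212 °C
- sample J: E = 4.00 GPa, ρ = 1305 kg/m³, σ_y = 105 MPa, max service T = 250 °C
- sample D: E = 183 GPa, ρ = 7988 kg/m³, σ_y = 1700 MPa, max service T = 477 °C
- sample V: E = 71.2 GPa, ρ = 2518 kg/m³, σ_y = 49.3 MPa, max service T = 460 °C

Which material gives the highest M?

Screen on constraints: σ_y ≥ 478 MPa; max service T ≥ 327 °C. Survivors: sample Z, sample D.
Per-candidate index values:
  sample Z: M = 2.34×10⁻³
  sample D: M = 1.69×10⁻³
The maximum is for sample Z.

sample Z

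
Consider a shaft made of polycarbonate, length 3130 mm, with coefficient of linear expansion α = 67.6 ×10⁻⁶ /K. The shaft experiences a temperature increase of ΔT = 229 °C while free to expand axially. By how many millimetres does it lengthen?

48.5 mm

ΔL = α·L₀·ΔT = 67.6×10⁻⁶ × 3130 mm × 229.0 K = 48.5 mm.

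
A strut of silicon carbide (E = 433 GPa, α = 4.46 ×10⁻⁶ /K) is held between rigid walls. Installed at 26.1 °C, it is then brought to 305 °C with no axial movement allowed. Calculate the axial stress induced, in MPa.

ΔT = 278.9 K. Constrained thermal stress σ = E·α·ΔT = 433.0×10³ MPa × 4.46×10⁻⁶ × 278.9 = 539 MPa (compressive).

539 MPa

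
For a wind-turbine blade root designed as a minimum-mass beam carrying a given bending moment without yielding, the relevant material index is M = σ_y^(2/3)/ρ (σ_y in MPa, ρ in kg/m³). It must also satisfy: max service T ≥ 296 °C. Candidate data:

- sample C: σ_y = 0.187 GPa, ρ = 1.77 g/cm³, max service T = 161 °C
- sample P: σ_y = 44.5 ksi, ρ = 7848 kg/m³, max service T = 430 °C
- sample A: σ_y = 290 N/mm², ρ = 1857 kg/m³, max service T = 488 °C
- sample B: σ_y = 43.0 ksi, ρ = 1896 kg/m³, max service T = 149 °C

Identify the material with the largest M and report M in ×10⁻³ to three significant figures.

sample A, M = 23.6×10⁻³

Screen on constraints: max service T ≥ 296 °C. Survivors: sample P, sample A.
In SI units:
  sample P: σ_y = 306.8 MPa, ρ = 7848 kg/m³
  sample A: σ_y = 290.0 MPa, ρ = 1857 kg/m³
  sample A: M = 23.6×10⁻³
  sample P: M = 5.80×10⁻³
Highest index: sample A.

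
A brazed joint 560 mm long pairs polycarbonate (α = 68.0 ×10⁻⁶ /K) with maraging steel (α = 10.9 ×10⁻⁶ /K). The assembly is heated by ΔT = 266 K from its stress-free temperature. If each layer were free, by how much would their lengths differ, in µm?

8510 µm

Δα = |68.0 − 10.9|×10⁻⁶/K = 57.1×10⁻⁶/K.
ΔL_mismatch = Δα·L·ΔT = 57.1×10⁻⁶ × 560.0 mm × 266.0 K = 8510 µm.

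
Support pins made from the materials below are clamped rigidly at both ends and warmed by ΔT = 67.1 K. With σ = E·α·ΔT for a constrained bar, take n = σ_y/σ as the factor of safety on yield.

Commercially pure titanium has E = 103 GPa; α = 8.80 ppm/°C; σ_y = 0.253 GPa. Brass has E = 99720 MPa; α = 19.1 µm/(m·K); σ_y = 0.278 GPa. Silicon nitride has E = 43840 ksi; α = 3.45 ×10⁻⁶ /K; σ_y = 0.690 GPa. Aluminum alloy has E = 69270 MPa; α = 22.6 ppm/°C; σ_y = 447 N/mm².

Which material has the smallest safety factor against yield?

brass

In consistent units (E in GPa, α in ×10⁻⁶/K, σ_y in MPa):
  commercially pure titanium: E = 103.0, α = 8.80, σ_y = 253.0 → σ = 60.8 MPa, n = 4.16
  brass: E = 99.72, α = 19.1, σ_y = 278.0 → σ = 128 MPa, n = 2.18
  silicon nitride: E = 302.3, α = 3.45, σ_y = 690.0 → σ = 70.0 MPa, n = 9.86
  aluminum alloy: E = 69.27, α = 22.6, σ_y = 447.0 → σ = 105 MPa, n = 4.26
The minimum is brass at n = 2.18.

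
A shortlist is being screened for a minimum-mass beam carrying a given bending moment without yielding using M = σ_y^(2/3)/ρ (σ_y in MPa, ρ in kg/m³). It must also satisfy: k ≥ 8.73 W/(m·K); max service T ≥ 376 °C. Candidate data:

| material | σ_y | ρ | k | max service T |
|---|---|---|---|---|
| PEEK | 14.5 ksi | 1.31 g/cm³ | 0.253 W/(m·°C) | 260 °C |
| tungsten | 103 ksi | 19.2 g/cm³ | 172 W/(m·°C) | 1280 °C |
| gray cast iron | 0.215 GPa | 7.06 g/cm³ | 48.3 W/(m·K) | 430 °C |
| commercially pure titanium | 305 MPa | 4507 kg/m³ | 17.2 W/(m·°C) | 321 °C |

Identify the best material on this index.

Screen on constraints: k ≥ 8.73 W/(m·K); max service T ≥ 376 °C. Survivors: tungsten, gray cast iron.
Putting every candidate on a common basis:
  tungsten: σ_y = 710.2 MPa, ρ = 19200 kg/m³
  gray cast iron: σ_y = 215.0 MPa, ρ = 7060 kg/m³
  gray cast iron: M = 5.08×10⁻³
  tungsten: M = 4.15×10⁻³
Gray cast iron has the largest M.

gray cast iron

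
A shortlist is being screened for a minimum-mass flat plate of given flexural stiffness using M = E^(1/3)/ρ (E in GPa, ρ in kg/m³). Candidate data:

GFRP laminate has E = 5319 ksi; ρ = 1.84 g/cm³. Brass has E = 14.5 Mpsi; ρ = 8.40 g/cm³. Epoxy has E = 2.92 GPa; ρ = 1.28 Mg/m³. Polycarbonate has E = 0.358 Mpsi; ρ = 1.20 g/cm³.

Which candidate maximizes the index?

After converting to SI:
  GFRP laminate: E = 36.67 GPa, ρ = 1840 kg/m³
  brass: E = 99.97 GPa, ρ = 8400 kg/m³
  epoxy: E = 2.920 GPa, ρ = 1280 kg/m³
  polycarbonate: E = 2.468 GPa, ρ = 1200 kg/m³
  GFRP laminate: M = 1.81×10⁻³
  polycarbonate: M = 1.13×10⁻³
  epoxy: M = 1.12×10⁻³
  brass: M = 0.553×10⁻³
Highest index: GFRP laminate.

GFRP laminate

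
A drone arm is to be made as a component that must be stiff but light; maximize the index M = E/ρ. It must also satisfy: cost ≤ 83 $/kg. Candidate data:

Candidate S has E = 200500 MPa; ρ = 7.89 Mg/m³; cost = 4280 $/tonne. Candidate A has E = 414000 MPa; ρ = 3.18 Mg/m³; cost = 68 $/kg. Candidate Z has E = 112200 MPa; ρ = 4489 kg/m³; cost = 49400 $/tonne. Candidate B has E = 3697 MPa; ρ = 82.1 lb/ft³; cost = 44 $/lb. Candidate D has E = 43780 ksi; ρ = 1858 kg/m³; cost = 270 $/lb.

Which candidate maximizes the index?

candidate A

Screen on constraints: cost ≤ 83 $/kg. Survivors: candidate S, candidate A, candidate Z.
Convert each candidate to consistent units, then evaluate M:
  candidate S: E = 200.5 GPa, ρ = 7890 kg/m³
  candidate A: E = 414.0 GPa, ρ = 3180 kg/m³
  candidate Z: E = 112.2 GPa, ρ = 4489 kg/m³
  candidate A: M = 130 MN·m/kg
  candidate S: M = 25.4 MN·m/kg
  candidate Z: M = 25.0 MN·m/kg
The maximum is for candidate A.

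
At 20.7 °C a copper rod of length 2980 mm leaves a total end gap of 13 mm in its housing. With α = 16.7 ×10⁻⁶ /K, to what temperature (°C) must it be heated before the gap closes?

α·L₀·ΔT = 13.0 mm ⇒ ΔT = 13.0 / (16.7×10⁻⁶ × 2980.0) = 261.2 K.
T = 20.7 + 261.2 = 281.9 °C.

282 °C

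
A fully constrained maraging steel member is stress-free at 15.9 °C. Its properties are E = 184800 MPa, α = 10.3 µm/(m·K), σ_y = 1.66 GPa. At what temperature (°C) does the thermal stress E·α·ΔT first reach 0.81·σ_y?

722 °C

E = 184800 MPa = 184.8 GPa.
σ_y = 1.66 GPa = 1660 MPa.
E·α·ΔT = 1345 MPa ⇒ ΔT = 1345 / (184.8×10³ × 10.3×10⁻⁶) = 706.4 K.
T = 15.9 + 706.4 = 722.3 °C.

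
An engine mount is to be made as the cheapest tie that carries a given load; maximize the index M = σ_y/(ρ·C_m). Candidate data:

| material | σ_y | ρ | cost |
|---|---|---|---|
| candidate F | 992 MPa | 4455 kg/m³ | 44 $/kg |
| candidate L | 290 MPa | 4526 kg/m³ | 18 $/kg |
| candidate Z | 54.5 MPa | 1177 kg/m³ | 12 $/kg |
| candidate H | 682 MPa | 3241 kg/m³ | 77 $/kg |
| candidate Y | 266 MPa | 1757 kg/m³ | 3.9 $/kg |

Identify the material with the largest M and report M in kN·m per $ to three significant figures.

Computing M directly (units already consistent):
  candidate Y: M = 38.8 kN·m per $
  candidate F: M = 5.06 kN·m per $
  candidate Z: M = 3.86 kN·m per $
  candidate L: M = 3.56 kN·m per $
  candidate H: M = 2.73 kN·m per $
Candidate Y has the largest M.

candidate Y, M = 38.8 kN·m per $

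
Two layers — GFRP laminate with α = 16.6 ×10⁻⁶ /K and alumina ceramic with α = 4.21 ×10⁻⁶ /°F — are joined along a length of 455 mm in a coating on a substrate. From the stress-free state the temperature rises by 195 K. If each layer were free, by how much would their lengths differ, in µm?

alumina ceramic: α = 4.21×10⁻⁶/°F × 9/5 = 7.58×10⁻⁶/K.
Δα = |16.6 − 7.58|×10⁻⁶/K = 9.02×10⁻⁶/K.
ΔL_mismatch = Δα·L·ΔT = 9.02×10⁻⁶ × 455.0 mm × 195.0 K = 800 µm.

800 µm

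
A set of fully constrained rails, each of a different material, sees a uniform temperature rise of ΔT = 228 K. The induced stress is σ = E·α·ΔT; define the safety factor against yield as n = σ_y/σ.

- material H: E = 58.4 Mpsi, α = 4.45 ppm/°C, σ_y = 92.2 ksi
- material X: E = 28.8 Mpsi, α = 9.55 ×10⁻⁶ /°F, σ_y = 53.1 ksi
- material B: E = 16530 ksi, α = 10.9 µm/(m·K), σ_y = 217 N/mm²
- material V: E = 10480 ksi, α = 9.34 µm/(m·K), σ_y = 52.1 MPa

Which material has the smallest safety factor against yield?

Per material, after unit conversion:
  material H: E = 402.7, α = 4.45, σ_y = 635.7 → σ = 409 MPa, n = 1.56
  material X: E = 198.6, α = 17.2, σ_y = 366.1 → σ = 778 MPa, n = 0.470
  material B: E = 114.0, α = 10.9, σ_y = 217.0 → σ = 283 MPa, n = 0.766
  material V: E = 72.26, α = 9.34, σ_y = 52.10 → σ = 154 MPa, n = 0.339
The minimum is material V at n = 0.339.

material V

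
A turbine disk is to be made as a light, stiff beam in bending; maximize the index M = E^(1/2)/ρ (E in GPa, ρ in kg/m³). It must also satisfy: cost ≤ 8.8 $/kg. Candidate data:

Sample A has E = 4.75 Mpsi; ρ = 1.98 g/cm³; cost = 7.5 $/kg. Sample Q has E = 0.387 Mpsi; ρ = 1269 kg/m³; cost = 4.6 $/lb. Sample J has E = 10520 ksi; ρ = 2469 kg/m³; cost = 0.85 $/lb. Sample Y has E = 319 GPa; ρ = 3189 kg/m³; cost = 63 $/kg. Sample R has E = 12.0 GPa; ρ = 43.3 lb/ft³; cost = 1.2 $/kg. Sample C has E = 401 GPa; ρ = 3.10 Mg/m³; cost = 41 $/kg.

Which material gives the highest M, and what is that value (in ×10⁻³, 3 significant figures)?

Screen on constraints: cost ≤ 8.8 $/kg. Survivors: sample A, sample J, sample R.
Convert each candidate to consistent units, then evaluate M:
  sample A: E = 32.75 GPa, ρ = 1980 kg/m³
  sample J: E = 72.53 GPa, ρ = 2469 kg/m³
  sample R: E = 12.00 GPa, ρ = 693.6 kg/m³
  sample R: M = 4.99×10⁻³
  sample J: M = 3.45×10⁻³
  sample A: M = 2.89×10⁻³
Sample R has the largest M.

sample R, M = 4.99×10⁻³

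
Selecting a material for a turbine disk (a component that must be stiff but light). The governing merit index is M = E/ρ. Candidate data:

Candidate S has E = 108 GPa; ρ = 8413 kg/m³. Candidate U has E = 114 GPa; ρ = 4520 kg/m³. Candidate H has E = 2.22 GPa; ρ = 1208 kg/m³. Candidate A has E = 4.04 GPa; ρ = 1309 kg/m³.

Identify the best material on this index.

candidate U

Computing M directly (units already consistent):
  candidate U: M = 25.2 MN·m/kg
  candidate S: M = 12.8 MN·m/kg
  candidate A: M = 3.09 MN·m/kg
  candidate H: M = 1.84 MN·m/kg
Candidate U has the largest M.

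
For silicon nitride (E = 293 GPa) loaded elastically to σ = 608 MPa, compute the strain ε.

ε = σ/E = 608 / 293000 = 2.08×10⁻³.

2.08×10⁻³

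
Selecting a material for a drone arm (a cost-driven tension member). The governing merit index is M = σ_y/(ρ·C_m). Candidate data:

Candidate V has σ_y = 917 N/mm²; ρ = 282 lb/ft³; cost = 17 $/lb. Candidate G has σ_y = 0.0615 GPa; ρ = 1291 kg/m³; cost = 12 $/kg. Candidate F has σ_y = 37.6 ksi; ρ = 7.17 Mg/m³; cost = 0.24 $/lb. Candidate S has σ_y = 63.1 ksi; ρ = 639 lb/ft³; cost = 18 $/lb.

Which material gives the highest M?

Putting every candidate on a common basis:
  candidate V: σ_y = 917.0 MPa, ρ = 4517 kg/m³, cost = 37.48 $/kg
  candidate G: σ_y = 61.50 MPa, ρ = 1291 kg/m³, cost = 12.00 $/kg
  candidate F: σ_y = 259.2 MPa, ρ = 7170 kg/m³, cost = 0.5291 $/kg
  candidate S: σ_y = 435.1 MPa, ρ = 10240 kg/m³, cost = 39.68 $/kg
  candidate F: M = 68.3 kN·m per $
  candidate V: M = 5.42 kN·m per $
  candidate G: M = 3.97 kN·m per $
  candidate S: M = 1.07 kN·m per $
Highest index: candidate F.

candidate F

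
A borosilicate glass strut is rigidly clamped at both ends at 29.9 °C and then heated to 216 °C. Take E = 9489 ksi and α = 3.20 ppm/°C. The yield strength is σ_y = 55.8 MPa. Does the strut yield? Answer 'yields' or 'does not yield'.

E = 9489 ksi = 65.42 GPa.
ΔT = 186.1 K. Constrained thermal stress σ = E·α·ΔT = 65.42×10³ MPa × 3.20×10⁻⁶ × 186.1 = 39.0 MPa (compressive).
Compare to σ_y = 55.8 MPa: σ < σ_y, so it does not yield.

does not yield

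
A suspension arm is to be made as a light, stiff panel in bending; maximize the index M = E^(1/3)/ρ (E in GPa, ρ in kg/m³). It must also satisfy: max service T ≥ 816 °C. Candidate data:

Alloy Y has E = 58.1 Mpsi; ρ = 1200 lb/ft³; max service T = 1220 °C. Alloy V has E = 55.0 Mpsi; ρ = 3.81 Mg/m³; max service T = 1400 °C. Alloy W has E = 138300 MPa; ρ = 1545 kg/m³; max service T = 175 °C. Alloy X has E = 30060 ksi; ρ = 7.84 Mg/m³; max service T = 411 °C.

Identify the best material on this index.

alloy V

Screen on constraints: max service T ≥ 816 °C. Survivors: alloy Y, alloy V.
In SI units:
  alloy Y: E = 400.6 GPa, ρ = 19220 kg/m³
  alloy V: E = 379.2 GPa, ρ = 3810 kg/m³
  alloy V: M = 1.90×10⁻³
  alloy Y: M = 0.383×10⁻³
The maximum is for alloy V.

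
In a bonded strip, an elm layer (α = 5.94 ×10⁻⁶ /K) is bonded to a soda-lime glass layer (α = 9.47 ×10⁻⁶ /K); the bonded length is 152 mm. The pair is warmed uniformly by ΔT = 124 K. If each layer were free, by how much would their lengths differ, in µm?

66.5 µm

Δα = |5.94 − 9.47|×10⁻⁶/K = 3.53×10⁻⁶/K.
ΔL_mismatch = Δα·L·ΔT = 3.53×10⁻⁶ × 152.0 mm × 124.0 K = 66.5 µm.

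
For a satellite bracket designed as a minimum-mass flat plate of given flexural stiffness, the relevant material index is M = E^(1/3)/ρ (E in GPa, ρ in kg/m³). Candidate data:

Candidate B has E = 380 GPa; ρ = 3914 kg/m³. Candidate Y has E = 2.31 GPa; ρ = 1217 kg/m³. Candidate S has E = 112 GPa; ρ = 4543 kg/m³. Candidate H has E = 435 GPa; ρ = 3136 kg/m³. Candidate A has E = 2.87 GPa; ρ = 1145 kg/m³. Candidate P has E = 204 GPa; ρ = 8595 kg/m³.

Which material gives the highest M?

candidate H

Computing M directly (units already consistent):
  candidate H: M = 2.42×10⁻³
  candidate B: M = 1.85×10⁻³
  candidate A: M = 1.24×10⁻³
  candidate Y: M = 1.09×10⁻³
  candidate S: M = 1.06×10⁻³
  candidate P: M = 0.685×10⁻³
Candidate H ranks first.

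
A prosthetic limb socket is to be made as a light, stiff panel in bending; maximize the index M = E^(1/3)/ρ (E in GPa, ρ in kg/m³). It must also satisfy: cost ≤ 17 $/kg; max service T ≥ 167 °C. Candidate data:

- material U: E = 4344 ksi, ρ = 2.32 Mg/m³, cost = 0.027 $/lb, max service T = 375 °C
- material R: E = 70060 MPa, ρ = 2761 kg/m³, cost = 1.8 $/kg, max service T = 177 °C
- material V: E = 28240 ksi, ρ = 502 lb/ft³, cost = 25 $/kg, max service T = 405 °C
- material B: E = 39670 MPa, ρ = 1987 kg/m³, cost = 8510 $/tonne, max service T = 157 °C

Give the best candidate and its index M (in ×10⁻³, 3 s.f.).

Screen on constraints: cost ≤ 17 $/kg; max service T ≥ 167 °C. Survivors: material U, material R.
Normalizing units and computing the index:
  material U: E = 29.95 GPa, ρ = 2320 kg/m³
  material R: E = 70.06 GPa, ρ = 2761 kg/m³
  material R: M = 1.49×10⁻³
  material U: M = 1.34×10⁻³
Highest index: material R.

material R, M = 1.49×10⁻³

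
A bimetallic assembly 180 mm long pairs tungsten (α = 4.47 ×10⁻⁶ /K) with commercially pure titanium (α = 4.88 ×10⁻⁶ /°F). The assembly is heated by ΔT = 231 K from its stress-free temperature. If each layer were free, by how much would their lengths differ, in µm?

commercially pure titanium: α = 4.88×10⁻⁶/°F × 9/5 = 8.78×10⁻⁶/K.
Δα = |4.47 − 8.78|×10⁻⁶/K = 4.31×10⁻⁶/K.
ΔL_mismatch = Δα·L·ΔT = 4.31×10⁻⁶ × 180.0 mm × 231.0 K = 179 µm.

179 µm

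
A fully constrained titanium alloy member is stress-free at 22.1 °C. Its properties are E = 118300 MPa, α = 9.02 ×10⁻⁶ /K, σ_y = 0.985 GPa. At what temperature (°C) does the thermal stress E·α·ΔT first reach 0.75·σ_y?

E = 118300 MPa = 118.3 GPa.
σ_y = 0.985 GPa = 985.0 MPa.
E·α·ΔT = 738.8 MPa ⇒ ΔT = 738.8 / (118.3×10³ × 9.02×10⁻⁶) = 692.3 K.
T = 22.1 + 692.3 = 714.4 °C.

714 °C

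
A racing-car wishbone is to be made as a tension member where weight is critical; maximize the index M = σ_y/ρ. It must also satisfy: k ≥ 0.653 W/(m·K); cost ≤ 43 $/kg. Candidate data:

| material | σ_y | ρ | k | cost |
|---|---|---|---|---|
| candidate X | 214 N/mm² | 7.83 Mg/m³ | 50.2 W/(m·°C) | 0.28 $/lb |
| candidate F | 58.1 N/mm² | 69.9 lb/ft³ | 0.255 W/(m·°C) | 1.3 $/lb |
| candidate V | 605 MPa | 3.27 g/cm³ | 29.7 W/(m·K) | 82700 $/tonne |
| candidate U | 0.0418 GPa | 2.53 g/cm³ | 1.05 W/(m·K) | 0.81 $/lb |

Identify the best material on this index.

candidate X

Screen on constraints: k ≥ 0.653 W/(m·K); cost ≤ 43 $/kg. Survivors: candidate X, candidate U.
Normalizing units and computing the index:
  candidate X: σ_y = 214.0 MPa, ρ = 7830 kg/m³
  candidate U: σ_y = 41.80 MPa, ρ = 2530 kg/m³
  candidate X: M = 27.3 kN·m/kg
  candidate U: M = 16.5 kN·m/kg
Candidate X ranks first.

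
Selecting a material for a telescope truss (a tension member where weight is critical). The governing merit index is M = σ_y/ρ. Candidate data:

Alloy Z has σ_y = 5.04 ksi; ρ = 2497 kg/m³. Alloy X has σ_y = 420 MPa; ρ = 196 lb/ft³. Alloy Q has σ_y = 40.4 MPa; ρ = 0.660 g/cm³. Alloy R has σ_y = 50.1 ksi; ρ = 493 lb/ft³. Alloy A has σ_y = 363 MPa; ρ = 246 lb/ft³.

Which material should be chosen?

Putting every candidate on a common basis:
  alloy Z: σ_y = 34.75 MPa, ρ = 2497 kg/m³
  alloy X: σ_y = 420.0 MPa, ρ = 3140 kg/m³
  alloy Q: σ_y = 40.40 MPa, ρ = 660.0 kg/m³
  alloy R: σ_y = 345.4 MPa, ρ = 7897 kg/m³
  alloy A: σ_y = 363.0 MPa, ρ = 3941 kg/m³
  alloy X: M = 134 kN·m/kg
  alloy A: M = 92.1 kN·m/kg
  alloy Q: M = 61.2 kN·m/kg
  alloy R: M = 43.7 kN·m/kg
  alloy Z: M = 13.9 kN·m/kg
Alloy X has the largest M.

alloy X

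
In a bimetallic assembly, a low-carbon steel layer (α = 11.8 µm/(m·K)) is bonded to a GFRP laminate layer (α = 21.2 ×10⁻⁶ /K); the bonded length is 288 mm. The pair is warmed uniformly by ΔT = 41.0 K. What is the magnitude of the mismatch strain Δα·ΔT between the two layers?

3.85×10⁻⁴

Δα = |11.8 − 21.2|×10⁻⁶/K = 9.40×10⁻⁶/K.
Mismatch strain = Δα·ΔT = 9.40×10⁻⁶ × 41.0 = 3.85×10⁻⁴.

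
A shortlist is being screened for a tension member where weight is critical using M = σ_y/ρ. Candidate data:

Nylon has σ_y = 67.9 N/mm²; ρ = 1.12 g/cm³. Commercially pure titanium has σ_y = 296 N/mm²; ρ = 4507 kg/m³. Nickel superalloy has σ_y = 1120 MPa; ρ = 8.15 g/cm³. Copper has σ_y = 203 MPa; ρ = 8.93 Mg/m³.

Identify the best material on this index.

After converting to SI:
  nylon: σ_y = 67.90 MPa, ρ = 1120 kg/m³
  commercially pure titanium: σ_y = 296.0 MPa, ρ = 4507 kg/m³
  nickel superalloy: σ_y = 1120 MPa, ρ = 8150 kg/m³
  copper: σ_y = 203.0 MPa, ρ = 8930 kg/m³
  nickel superalloy: M = 137 kN·m/kg
  commercially pure titanium: M = 65.7 kN·m/kg
  nylon: M = 60.6 kN·m/kg
  copper: M = 22.7 kN·m/kg
The maximum is for nickel superalloy.

nickel superalloy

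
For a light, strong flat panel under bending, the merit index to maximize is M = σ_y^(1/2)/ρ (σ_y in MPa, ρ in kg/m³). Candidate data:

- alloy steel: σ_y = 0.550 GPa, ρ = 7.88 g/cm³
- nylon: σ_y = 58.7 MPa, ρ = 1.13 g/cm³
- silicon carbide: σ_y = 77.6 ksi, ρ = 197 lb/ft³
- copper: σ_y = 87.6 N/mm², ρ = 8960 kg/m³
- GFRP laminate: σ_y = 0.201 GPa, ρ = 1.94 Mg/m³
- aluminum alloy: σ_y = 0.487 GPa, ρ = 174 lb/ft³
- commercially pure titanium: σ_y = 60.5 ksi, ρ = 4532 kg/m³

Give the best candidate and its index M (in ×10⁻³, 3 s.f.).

Putting every candidate on a common basis:
  alloy steel: σ_y = 550.0 MPa, ρ = 7880 kg/m³
  nylon: σ_y = 58.70 MPa, ρ = 1130 kg/m³
  silicon carbide: σ_y = 535.0 MPa, ρ = 3156 kg/m³
  copper: σ_y = 87.60 MPa, ρ = 8960 kg/m³
  GFRP laminate: σ_y = 201.0 MPa, ρ = 1940 kg/m³
  aluminum alloy: σ_y = 487.0 MPa, ρ = 2787 kg/m³
  commercially pure titanium: σ_y = 417.1 MPa, ρ = 4532 kg/m³
  aluminum alloy: M = 7.92×10⁻³
  silicon carbide: M = 7.33×10⁻³
  GFRP laminate: M = 7.31×10⁻³
  nylon: M = 6.78×10⁻³
  commercially pure titanium: M = 4.51×10⁻³
  alloy steel: M = 2.98×10⁻³
  copper: M = 1.04×10⁻³
Aluminum alloy has the largest M.

aluminum alloy, M = 7.92×10⁻³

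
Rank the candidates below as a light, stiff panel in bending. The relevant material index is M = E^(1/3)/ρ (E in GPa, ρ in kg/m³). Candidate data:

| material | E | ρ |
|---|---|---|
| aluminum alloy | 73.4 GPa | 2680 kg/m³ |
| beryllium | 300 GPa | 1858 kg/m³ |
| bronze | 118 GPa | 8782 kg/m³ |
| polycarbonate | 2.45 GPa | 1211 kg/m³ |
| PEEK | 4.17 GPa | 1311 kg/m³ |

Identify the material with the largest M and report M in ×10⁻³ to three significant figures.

beryllium, M = 3.60×10⁻³

Per-candidate index values:
  beryllium: M = 3.60×10⁻³
  aluminum alloy: M = 1.56×10⁻³
  PEEK: M = 1.23×10⁻³
  polycarbonate: M = 1.11×10⁻³
  bronze: M = 0.559×10⁻³
Highest index: beryllium.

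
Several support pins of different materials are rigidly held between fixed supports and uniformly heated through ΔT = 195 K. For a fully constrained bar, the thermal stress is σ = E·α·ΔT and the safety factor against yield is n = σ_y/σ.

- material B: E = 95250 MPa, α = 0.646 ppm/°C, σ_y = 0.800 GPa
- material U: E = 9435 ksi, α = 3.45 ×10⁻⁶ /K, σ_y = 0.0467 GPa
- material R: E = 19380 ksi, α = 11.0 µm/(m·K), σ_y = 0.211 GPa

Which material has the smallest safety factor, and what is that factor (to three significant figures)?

With everything in SI (GPa, ×10⁻⁶/K, MPa):
  material B: E = 95.25, α = 0.646, σ_y = 800.0 → σ = 12.0 MPa, n = 66.7
  material U: E = 65.05, α = 3.45, σ_y = 46.70 → σ = 43.8 MPa, n = 1.07
  material R: E = 133.6, α = 11.0, σ_y = 211.0 → σ = 287 MPa, n = 0.736
The minimum is material R at n = 0.736.

material R, n = 0.736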